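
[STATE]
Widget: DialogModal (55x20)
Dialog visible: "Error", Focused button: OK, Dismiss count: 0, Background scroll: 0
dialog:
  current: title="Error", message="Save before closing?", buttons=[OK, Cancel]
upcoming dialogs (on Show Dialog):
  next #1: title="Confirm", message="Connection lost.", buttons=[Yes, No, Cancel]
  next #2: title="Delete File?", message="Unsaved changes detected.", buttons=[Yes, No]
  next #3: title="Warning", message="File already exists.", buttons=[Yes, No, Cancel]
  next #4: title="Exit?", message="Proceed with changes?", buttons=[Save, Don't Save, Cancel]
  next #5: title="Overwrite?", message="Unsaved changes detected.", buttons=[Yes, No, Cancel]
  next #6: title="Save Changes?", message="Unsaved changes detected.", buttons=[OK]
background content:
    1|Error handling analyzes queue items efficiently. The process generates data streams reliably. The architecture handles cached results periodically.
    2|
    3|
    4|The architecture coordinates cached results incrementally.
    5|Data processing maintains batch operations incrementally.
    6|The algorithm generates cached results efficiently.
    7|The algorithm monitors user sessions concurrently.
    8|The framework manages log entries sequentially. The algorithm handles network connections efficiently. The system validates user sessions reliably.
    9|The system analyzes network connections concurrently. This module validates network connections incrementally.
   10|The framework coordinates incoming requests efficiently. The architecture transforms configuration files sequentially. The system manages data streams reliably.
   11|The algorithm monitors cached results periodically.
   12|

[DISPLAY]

Error handling analyzes queue items efficiently. The pr
                                                       
                                                       
The architecture coordinates cached results incremental
Data processing maintains batch operations incrementall
The algorithm generates cached results efficiently.    
The algorithm monitors user sessions concurrently.     
The framework m┌──────────────────────┐ntially. The alg
The system anal│        Error         │ concurrently. T
The framework c│ Save before closing? │ests efficiently
The algorithm m│    [OK]  Cancel      │eriodically.    
               └──────────────────────┘                
                                                       
                                                       
                                                       
                                                       
                                                       
                                                       
                                                       
                                                       


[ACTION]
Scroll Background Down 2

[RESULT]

                                                       
The architecture coordinates cached results incremental
Data processing maintains batch operations incrementall
The algorithm generates cached results efficiently.    
The algorithm monitors user sessions concurrently.     
The framework manages log entries sequentially. The alg
The system analyzes network connections concurrently. T
The framework c┌──────────────────────┐ests efficiently
The algorithm m│        Error         │eriodically.    
               │ Save before closing? │                
               │    [OK]  Cancel      │                
               └──────────────────────┘                
                                                       
                                                       
                                                       
                                                       
                                                       
                                                       
                                                       
                                                       


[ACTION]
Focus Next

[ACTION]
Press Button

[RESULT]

                                                       
The architecture coordinates cached results incremental
Data processing maintains batch operations incrementall
The algorithm generates cached results efficiently.    
The algorithm monitors user sessions concurrently.     
The framework manages log entries sequentially. The alg
The system analyzes network connections concurrently. T
The framework coordinates incoming requests efficiently
The algorithm monitors cached results periodically.    
                                                       
                                                       
                                                       
                                                       
                                                       
                                                       
                                                       
                                                       
                                                       
                                                       
                                                       


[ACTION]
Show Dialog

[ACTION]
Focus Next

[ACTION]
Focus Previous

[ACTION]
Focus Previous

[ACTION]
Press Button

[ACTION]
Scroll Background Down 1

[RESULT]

The architecture coordinates cached results incremental
Data processing maintains batch operations incrementall
The algorithm generates cached results efficiently.    
The algorithm monitors user sessions concurrently.     
The framework manages log entries sequentially. The alg
The system analyzes network connections concurrently. T
The framework coordinates incoming requests efficiently
The algorithm monitors cached results periodically.    
                                                       
                                                       
                                                       
                                                       
                                                       
                                                       
                                                       
                                                       
                                                       
                                                       
                                                       
                                                       


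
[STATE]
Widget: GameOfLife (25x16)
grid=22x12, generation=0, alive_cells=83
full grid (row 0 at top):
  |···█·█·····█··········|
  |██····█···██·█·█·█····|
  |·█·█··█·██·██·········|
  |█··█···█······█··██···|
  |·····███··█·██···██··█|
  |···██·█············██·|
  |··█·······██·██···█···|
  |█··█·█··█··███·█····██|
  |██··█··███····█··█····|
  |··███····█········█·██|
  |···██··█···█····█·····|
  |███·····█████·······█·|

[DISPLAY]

Gen: 0                   
···█·█·····█··········   
██····█···██·█·█·█····   
·█·█··█·██·██·········   
█··█···█······█··██···   
·····███··█·██···██··█   
···██·█············██·   
··█·······██·██···█···   
█··█·█··█··███·█····██   
██··█··███····█··█····   
··███····█········█·██   
···██··█···█····█·····   
███·····█████·······█·   
                         
                         
                         


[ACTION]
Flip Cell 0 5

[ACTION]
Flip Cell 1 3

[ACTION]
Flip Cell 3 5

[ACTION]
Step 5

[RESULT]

Gen: 5                   
······█··███··········   
······█··████·····█···   
········█····██····█··   
···········█······██··   
············██·····██·   
············█··████··█   
·············█·█·██·██   
·············█·██·····   
█·█···██···█·██·······   
███···██··█···█·······   
·███·█·······█········   
··········███·········   
                         
                         
                         


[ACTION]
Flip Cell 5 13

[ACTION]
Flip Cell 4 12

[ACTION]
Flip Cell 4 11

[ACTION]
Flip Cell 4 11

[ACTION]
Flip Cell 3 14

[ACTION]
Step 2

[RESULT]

Gen: 7                   
········█···██········   
········██··█·█·······   
········█·····█·······   
············█······█··   
···············██·····   
············██·██····█   
·············█·█·█████   
·············█··█████·   
·█····██····█··██·····   
█····█·█······█·······   
·█····█···············   
···········███········   
                         
                         
                         


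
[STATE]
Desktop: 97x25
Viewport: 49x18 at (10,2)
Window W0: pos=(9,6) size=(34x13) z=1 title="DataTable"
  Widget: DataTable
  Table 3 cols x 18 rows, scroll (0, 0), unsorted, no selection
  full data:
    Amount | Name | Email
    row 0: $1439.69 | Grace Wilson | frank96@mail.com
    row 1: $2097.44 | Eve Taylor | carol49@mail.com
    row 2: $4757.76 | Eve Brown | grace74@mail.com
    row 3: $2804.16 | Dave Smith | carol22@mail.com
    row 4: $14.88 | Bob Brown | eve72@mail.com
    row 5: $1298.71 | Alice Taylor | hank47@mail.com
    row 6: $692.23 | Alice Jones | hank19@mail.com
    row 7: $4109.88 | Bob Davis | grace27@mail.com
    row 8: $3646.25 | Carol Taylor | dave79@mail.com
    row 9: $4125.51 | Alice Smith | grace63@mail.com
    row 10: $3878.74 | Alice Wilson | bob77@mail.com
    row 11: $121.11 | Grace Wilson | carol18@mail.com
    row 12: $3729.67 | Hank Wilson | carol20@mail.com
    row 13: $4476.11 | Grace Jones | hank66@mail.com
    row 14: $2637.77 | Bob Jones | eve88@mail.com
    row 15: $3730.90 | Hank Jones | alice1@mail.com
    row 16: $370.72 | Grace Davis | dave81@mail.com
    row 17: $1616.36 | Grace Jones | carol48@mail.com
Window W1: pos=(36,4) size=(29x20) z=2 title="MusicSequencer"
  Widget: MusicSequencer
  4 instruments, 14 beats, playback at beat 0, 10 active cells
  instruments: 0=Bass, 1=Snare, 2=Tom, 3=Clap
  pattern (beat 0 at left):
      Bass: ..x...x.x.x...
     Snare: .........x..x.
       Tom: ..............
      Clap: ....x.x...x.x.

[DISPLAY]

                                                 
                                                 
                          ┏━━━━━━━━━━━━━━━━━━━━━━
                          ┃ MusicSequencer       
━━━━━━━━━━━━━━━━━━━━━━━━━━┠──────────────────────
 DataTable                ┃      ▼1234567890123  
──────────────────────────┃  Bass··█···█·█·█···  
Amount  │Name        │Emai┃ Snare·········█··█·  
────────┼────────────┼────┃   Tom··············  
$1439.69│Grace Wilson│fran┃  Clap····█·█···█·█·  
$2097.44│Eve Taylor  │caro┃                      
$4757.76│Eve Brown   │grac┃                      
$2804.16│Dave Smith  │caro┃                      
$14.88  │Bob Brown   │eve7┃                      
$1298.71│Alice Taylor│hank┃                      
$692.23 │Alice Jones │hank┃                      
━━━━━━━━━━━━━━━━━━━━━━━━━━┃                      
                          ┃                      


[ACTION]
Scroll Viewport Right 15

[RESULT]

                                                 
                                                 
           ┏━━━━━━━━━━━━━━━━━━━━━━━━━━━┓         
           ┃ MusicSequencer            ┃         
━━━━━━━━━━━┠───────────────────────────┨         
           ┃      ▼1234567890123       ┃         
───────────┃  Bass··█···█·█·█···       ┃         
      │Emai┃ Snare·········█··█·       ┃         
──────┼────┃   Tom··············       ┃         
Wilson│fran┃  Clap····█·█···█·█·       ┃         
ylor  │caro┃                           ┃         
own   │grac┃                           ┃         
mith  │caro┃                           ┃         
own   │eve7┃                           ┃         
Taylor│hank┃                           ┃         
Jones │hank┃                           ┃         
━━━━━━━━━━━┃                           ┃         
           ┃                           ┃         


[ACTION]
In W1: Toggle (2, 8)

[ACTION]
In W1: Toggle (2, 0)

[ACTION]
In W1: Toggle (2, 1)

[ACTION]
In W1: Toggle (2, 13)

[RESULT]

                                                 
                                                 
           ┏━━━━━━━━━━━━━━━━━━━━━━━━━━━┓         
           ┃ MusicSequencer            ┃         
━━━━━━━━━━━┠───────────────────────────┨         
           ┃      ▼1234567890123       ┃         
───────────┃  Bass··█···█·█·█···       ┃         
      │Emai┃ Snare·········█··█·       ┃         
──────┼────┃   Tom██······█····█       ┃         
Wilson│fran┃  Clap····█·█···█·█·       ┃         
ylor  │caro┃                           ┃         
own   │grac┃                           ┃         
mith  │caro┃                           ┃         
own   │eve7┃                           ┃         
Taylor│hank┃                           ┃         
Jones │hank┃                           ┃         
━━━━━━━━━━━┃                           ┃         
           ┃                           ┃         


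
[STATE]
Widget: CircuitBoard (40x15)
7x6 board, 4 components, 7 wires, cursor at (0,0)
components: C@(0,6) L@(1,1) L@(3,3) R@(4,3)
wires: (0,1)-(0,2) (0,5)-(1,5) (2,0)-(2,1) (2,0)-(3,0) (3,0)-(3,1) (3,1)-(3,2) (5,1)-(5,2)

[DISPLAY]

   0 1 2 3 4 5 6                        
0  [.]  · ─ ·           ·   C           
                        │               
1       L               ·               
                                        
2   · ─ ·                               
    │                                   
3   · ─ · ─ ·   L                       
                                        
4               R                       
                                        
5       · ─ ·                           
Cursor: (0,0)                           
                                        
                                        


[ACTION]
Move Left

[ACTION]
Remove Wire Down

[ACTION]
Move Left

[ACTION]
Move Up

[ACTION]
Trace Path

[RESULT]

   0 1 2 3 4 5 6                        
0  [.]  · ─ ·           ·   C           
                        │               
1       L               ·               
                                        
2   · ─ ·                               
    │                                   
3   · ─ · ─ ·   L                       
                                        
4               R                       
                                        
5       · ─ ·                           
Cursor: (0,0)  Trace: No connections    
                                        
                                        


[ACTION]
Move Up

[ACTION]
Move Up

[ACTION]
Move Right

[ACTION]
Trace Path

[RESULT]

   0 1 2 3 4 5 6                        
0      [.]─ ·           ·   C           
                        │               
1       L               ·               
                                        
2   · ─ ·                               
    │                                   
3   · ─ · ─ ·   L                       
                                        
4               R                       
                                        
5       · ─ ·                           
Cursor: (0,1)  Trace: Path with 2 nodes,
                                        
                                        


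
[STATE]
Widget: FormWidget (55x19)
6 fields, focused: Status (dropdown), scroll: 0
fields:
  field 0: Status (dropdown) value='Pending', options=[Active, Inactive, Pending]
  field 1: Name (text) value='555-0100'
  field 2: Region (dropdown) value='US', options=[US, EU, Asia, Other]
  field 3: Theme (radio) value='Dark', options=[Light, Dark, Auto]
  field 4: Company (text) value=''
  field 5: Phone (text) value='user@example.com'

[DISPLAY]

> Status:     [Pending                               ▼]
  Name:       [555-0100                               ]
  Region:     [US                                    ▼]
  Theme:      ( ) Light  (●) Dark  ( ) Auto            
  Company:    [                                       ]
  Phone:      [user@example.com                       ]
                                                       
                                                       
                                                       
                                                       
                                                       
                                                       
                                                       
                                                       
                                                       
                                                       
                                                       
                                                       
                                                       


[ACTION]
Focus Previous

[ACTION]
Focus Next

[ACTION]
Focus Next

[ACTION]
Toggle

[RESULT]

  Status:     [Pending                               ▼]
> Name:       [555-0100                               ]
  Region:     [US                                    ▼]
  Theme:      ( ) Light  (●) Dark  ( ) Auto            
  Company:    [                                       ]
  Phone:      [user@example.com                       ]
                                                       
                                                       
                                                       
                                                       
                                                       
                                                       
                                                       
                                                       
                                                       
                                                       
                                                       
                                                       
                                                       


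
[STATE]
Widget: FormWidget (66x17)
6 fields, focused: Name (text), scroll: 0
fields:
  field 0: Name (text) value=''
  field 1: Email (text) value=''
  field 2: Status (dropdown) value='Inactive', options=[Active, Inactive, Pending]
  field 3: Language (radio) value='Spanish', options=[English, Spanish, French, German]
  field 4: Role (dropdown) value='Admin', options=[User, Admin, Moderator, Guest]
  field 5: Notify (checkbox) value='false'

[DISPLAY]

> Name:       [                                                  ]
  Email:      [                                                  ]
  Status:     [Inactive                                         ▼]
  Language:   ( ) English  (●) Spanish  ( ) French  ( ) German    
  Role:       [Admin                                            ▼]
  Notify:     [ ]                                                 
                                                                  
                                                                  
                                                                  
                                                                  
                                                                  
                                                                  
                                                                  
                                                                  
                                                                  
                                                                  
                                                                  


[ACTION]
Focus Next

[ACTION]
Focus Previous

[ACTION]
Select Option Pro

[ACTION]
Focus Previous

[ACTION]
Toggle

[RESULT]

  Name:       [                                                  ]
  Email:      [                                                  ]
  Status:     [Inactive                                         ▼]
  Language:   ( ) English  (●) Spanish  ( ) French  ( ) German    
  Role:       [Admin                                            ▼]
> Notify:     [x]                                                 
                                                                  
                                                                  
                                                                  
                                                                  
                                                                  
                                                                  
                                                                  
                                                                  
                                                                  
                                                                  
                                                                  


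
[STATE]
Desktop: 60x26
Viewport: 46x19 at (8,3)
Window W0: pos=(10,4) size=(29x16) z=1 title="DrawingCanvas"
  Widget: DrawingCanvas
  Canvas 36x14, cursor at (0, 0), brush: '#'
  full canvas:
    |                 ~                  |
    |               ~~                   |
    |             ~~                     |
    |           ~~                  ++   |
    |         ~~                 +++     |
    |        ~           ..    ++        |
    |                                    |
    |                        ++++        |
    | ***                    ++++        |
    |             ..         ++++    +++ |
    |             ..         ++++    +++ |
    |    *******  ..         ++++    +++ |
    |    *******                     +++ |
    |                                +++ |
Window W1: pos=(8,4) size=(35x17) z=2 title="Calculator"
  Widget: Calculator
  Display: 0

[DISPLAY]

                                              
┏━━━━━━━━━━━━━━━━━━━━━━━━━━━━━━━━━┓           
┃ Calculator                      ┃           
┠─────────────────────────────────┨           
┃                                0┃           
┃┌───┬───┬───┬───┐                ┃           
┃│ 7 │ 8 │ 9 │ ÷ │                ┃           
┃├───┼───┼───┼───┤                ┃           
┃│ 4 │ 5 │ 6 │ × │                ┃           
┃├───┼───┼───┼───┤                ┃           
┃│ 1 │ 2 │ 3 │ - │                ┃           
┃├───┼───┼───┼───┤                ┃           
┃│ 0 │ . │ = │ + │                ┃           
┃├───┼───┼───┼───┤                ┃           
┃│ C │ MC│ MR│ M+│                ┃           
┃└───┴───┴───┴───┘                ┃           
┃                                 ┃           
┗━━━━━━━━━━━━━━━━━━━━━━━━━━━━━━━━━┛           
                                              


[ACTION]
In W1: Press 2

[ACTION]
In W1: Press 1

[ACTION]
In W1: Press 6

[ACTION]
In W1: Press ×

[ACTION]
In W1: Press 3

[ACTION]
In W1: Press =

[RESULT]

                                              
┏━━━━━━━━━━━━━━━━━━━━━━━━━━━━━━━━━┓           
┃ Calculator                      ┃           
┠─────────────────────────────────┨           
┃                              648┃           
┃┌───┬───┬───┬───┐                ┃           
┃│ 7 │ 8 │ 9 │ ÷ │                ┃           
┃├───┼───┼───┼───┤                ┃           
┃│ 4 │ 5 │ 6 │ × │                ┃           
┃├───┼───┼───┼───┤                ┃           
┃│ 1 │ 2 │ 3 │ - │                ┃           
┃├───┼───┼───┼───┤                ┃           
┃│ 0 │ . │ = │ + │                ┃           
┃├───┼───┼───┼───┤                ┃           
┃│ C │ MC│ MR│ M+│                ┃           
┃└───┴───┴───┴───┘                ┃           
┃                                 ┃           
┗━━━━━━━━━━━━━━━━━━━━━━━━━━━━━━━━━┛           
                                              


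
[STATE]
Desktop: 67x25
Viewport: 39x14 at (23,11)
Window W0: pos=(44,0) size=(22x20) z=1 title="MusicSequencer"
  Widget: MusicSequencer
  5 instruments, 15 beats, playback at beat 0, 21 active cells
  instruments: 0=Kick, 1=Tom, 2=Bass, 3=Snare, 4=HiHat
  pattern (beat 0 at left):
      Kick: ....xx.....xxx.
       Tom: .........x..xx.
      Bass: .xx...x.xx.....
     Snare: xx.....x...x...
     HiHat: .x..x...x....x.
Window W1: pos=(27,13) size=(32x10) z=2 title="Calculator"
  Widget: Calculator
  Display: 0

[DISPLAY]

                     ┃                 
                     ┃                 
    ┏━━━━━━━━━━━━━━━━━━━━━━━━━━━━━━┓   
    ┃ Calculator                   ┃   
    ┠──────────────────────────────┨   
    ┃                             0┃   
    ┃┌───┬───┬───┬───┐             ┃   
    ┃│ 7 │ 8 │ 9 │ ÷ │             ┃   
    ┃├───┼───┼───┼───┤             ┃━━━
    ┃│ 4 │ 5 │ 6 │ × │             ┃   
    ┃└───┴───┴───┴───┘             ┃   
    ┗━━━━━━━━━━━━━━━━━━━━━━━━━━━━━━┛   
                                       
                                       


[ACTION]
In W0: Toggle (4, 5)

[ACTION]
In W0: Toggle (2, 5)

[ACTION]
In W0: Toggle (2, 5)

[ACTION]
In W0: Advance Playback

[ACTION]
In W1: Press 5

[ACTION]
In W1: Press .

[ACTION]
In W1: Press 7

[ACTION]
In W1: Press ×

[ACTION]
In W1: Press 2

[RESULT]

                     ┃                 
                     ┃                 
    ┏━━━━━━━━━━━━━━━━━━━━━━━━━━━━━━┓   
    ┃ Calculator                   ┃   
    ┠──────────────────────────────┨   
    ┃                             2┃   
    ┃┌───┬───┬───┬───┐             ┃   
    ┃│ 7 │ 8 │ 9 │ ÷ │             ┃   
    ┃├───┼───┼───┼───┤             ┃━━━
    ┃│ 4 │ 5 │ 6 │ × │             ┃   
    ┃└───┴───┴───┴───┘             ┃   
    ┗━━━━━━━━━━━━━━━━━━━━━━━━━━━━━━┛   
                                       
                                       


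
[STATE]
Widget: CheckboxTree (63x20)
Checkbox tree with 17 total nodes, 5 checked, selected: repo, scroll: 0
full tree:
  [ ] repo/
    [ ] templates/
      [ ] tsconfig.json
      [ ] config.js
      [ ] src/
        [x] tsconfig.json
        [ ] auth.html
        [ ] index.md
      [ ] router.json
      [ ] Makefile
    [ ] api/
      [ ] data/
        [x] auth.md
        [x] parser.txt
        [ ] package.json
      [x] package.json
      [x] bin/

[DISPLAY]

>[-] repo/                                                     
   [-] templates/                                              
     [ ] tsconfig.json                                         
     [ ] config.js                                             
     [-] src/                                                  
       [x] tsconfig.json                                       
       [ ] auth.html                                           
       [ ] index.md                                            
     [ ] router.json                                           
     [ ] Makefile                                              
   [-] api/                                                    
     [-] data/                                                 
       [x] auth.md                                             
       [x] parser.txt                                          
       [ ] package.json                                        
     [x] package.json                                          
     [x] bin/                                                  
                                                               
                                                               
                                                               


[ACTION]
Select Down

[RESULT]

 [-] repo/                                                     
>  [-] templates/                                              
     [ ] tsconfig.json                                         
     [ ] config.js                                             
     [-] src/                                                  
       [x] tsconfig.json                                       
       [ ] auth.html                                           
       [ ] index.md                                            
     [ ] router.json                                           
     [ ] Makefile                                              
   [-] api/                                                    
     [-] data/                                                 
       [x] auth.md                                             
       [x] parser.txt                                          
       [ ] package.json                                        
     [x] package.json                                          
     [x] bin/                                                  
                                                               
                                                               
                                                               


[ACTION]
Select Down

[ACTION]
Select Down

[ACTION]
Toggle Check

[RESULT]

 [-] repo/                                                     
   [-] templates/                                              
     [ ] tsconfig.json                                         
>    [x] config.js                                             
     [-] src/                                                  
       [x] tsconfig.json                                       
       [ ] auth.html                                           
       [ ] index.md                                            
     [ ] router.json                                           
     [ ] Makefile                                              
   [-] api/                                                    
     [-] data/                                                 
       [x] auth.md                                             
       [x] parser.txt                                          
       [ ] package.json                                        
     [x] package.json                                          
     [x] bin/                                                  
                                                               
                                                               
                                                               


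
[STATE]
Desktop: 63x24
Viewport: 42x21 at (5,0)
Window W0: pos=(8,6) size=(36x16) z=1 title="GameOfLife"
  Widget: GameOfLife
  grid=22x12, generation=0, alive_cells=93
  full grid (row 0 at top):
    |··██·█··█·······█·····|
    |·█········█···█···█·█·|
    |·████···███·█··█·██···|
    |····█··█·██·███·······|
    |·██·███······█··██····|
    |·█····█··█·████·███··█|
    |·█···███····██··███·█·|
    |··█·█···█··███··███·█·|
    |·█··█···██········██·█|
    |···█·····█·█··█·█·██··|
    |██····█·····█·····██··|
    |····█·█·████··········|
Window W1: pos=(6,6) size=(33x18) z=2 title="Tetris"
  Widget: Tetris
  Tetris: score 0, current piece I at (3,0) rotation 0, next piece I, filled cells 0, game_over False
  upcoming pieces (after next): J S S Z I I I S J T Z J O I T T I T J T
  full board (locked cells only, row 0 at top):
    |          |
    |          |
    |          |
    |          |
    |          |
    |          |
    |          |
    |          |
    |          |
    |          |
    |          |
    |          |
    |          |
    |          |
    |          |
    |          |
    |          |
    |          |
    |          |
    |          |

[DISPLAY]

                                          
                                          
                                          
                                          
                                          
                                          
 ┏━━━━━━━━━━━━━━━━━━━━━━━━━━━━━━━┓━━━━┓   
 ┃ Tetris                        ┃    ┃   
 ┠───────────────────────────────┨────┨   
 ┃          │Next:               ┃    ┃   
 ┃          │████                ┃    ┃   
 ┃          │                    ┃    ┃   
 ┃          │                    ┃    ┃   
 ┃          │                    ┃    ┃   
 ┃          │                    ┃    ┃   
 ┃          │Score:              ┃    ┃   
 ┃          │0                   ┃    ┃   
 ┃          │                    ┃    ┃   
 ┃          │                    ┃    ┃   
 ┃          │                    ┃    ┃   
 ┃          │                    ┃    ┃   


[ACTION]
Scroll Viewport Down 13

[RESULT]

                                          
                                          
                                          
 ┏━━━━━━━━━━━━━━━━━━━━━━━━━━━━━━━┓━━━━┓   
 ┃ Tetris                        ┃    ┃   
 ┠───────────────────────────────┨────┨   
 ┃          │Next:               ┃    ┃   
 ┃          │████                ┃    ┃   
 ┃          │                    ┃    ┃   
 ┃          │                    ┃    ┃   
 ┃          │                    ┃    ┃   
 ┃          │                    ┃    ┃   
 ┃          │Score:              ┃    ┃   
 ┃          │0                   ┃    ┃   
 ┃          │                    ┃    ┃   
 ┃          │                    ┃    ┃   
 ┃          │                    ┃    ┃   
 ┃          │                    ┃    ┃   
 ┃          │                    ┃━━━━┛   
 ┃          │                    ┃        
 ┗━━━━━━━━━━━━━━━━━━━━━━━━━━━━━━━┛        


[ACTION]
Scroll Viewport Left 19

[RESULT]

                                          
                                          
                                          
      ┏━━━━━━━━━━━━━━━━━━━━━━━━━━━━━━━┓━━━
      ┃ Tetris                        ┃   
      ┠───────────────────────────────┨───
      ┃          │Next:               ┃   
      ┃          │████                ┃   
      ┃          │                    ┃   
      ┃          │                    ┃   
      ┃          │                    ┃   
      ┃          │                    ┃   
      ┃          │Score:              ┃   
      ┃          │0                   ┃   
      ┃          │                    ┃   
      ┃          │                    ┃   
      ┃          │                    ┃   
      ┃          │                    ┃   
      ┃          │                    ┃━━━
      ┃          │                    ┃   
      ┗━━━━━━━━━━━━━━━━━━━━━━━━━━━━━━━┛   


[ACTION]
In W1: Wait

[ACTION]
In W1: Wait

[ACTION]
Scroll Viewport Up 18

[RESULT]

                                          
                                          
                                          
                                          
                                          
                                          
      ┏━━━━━━━━━━━━━━━━━━━━━━━━━━━━━━━┓━━━
      ┃ Tetris                        ┃   
      ┠───────────────────────────────┨───
      ┃          │Next:               ┃   
      ┃          │████                ┃   
      ┃          │                    ┃   
      ┃          │                    ┃   
      ┃          │                    ┃   
      ┃          │                    ┃   
      ┃          │Score:              ┃   
      ┃          │0                   ┃   
      ┃          │                    ┃   
      ┃          │                    ┃   
      ┃          │                    ┃   
      ┃          │                    ┃   
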